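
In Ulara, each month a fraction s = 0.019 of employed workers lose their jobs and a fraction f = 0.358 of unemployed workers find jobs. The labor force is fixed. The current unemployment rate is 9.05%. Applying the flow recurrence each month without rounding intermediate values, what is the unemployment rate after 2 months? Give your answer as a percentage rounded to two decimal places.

Unemployment rate after two months ≈ 6.60%.

With a fixed labor force, u_{t+1} = u_t + s·(1−u_t) − f·u_t = u_t·(1−s−f) + s.
Here 1−s−f = 0.623 and s = 0.019.
u_1 = 0.090500 × 0.623 + 0.019 = 0.075382.
u_2 = 0.075382 × 0.623 + 0.019 = 0.065963.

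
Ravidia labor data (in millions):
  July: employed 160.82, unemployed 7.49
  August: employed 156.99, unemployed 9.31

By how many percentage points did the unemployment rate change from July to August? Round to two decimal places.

July: labor force = 160.82 + 7.49 = 168.31; u = 7.49/168.31 = 4.45%.
August: labor force = 156.99 + 9.31 = 166.30; u = 9.31/166.30 = 5.60%.
Change = 5.60% − 4.45% = +1.15 pp.

The unemployment rate changed by +1.15 percentage points.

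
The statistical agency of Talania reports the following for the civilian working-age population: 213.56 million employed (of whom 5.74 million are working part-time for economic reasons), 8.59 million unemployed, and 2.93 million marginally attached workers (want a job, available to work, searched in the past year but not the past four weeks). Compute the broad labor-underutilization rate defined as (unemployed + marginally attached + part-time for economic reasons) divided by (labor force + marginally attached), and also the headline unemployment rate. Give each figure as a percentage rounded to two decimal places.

Broad underutilization rate ≈ 7.67%; headline unemployment rate ≈ 3.87%.

Labor force = 213.56 + 8.59 = 222.15 million.
Numerator = 8.59 + 2.93 + 5.74 = 17.26 million.
Denominator = 222.15 + 2.93 = 225.08 million.
Broad rate = 17.26 / 225.08 = 7.67%.
Headline unemployment rate = 8.59 / 222.15 = 3.87%.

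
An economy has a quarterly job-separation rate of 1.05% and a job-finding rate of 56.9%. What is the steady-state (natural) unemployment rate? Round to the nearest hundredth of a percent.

At steady state the flows balance: s·E = f·U, so U/(E+U) = s/(s+f).
u* = 1.05 / (1.05 + 56.9) = 1.05 / 57.95 = 1.81%.

Steady-state unemployment rate ≈ 1.81%.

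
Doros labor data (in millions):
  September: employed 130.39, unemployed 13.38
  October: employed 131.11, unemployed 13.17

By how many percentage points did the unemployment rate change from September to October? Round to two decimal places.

September: labor force = 130.39 + 13.38 = 143.77; u = 13.38/143.77 = 9.31%.
October: labor force = 131.11 + 13.17 = 144.28; u = 13.17/144.28 = 9.13%.
Change = 9.13% − 9.31% = −0.18 pp.

The unemployment rate changed by −0.18 percentage points.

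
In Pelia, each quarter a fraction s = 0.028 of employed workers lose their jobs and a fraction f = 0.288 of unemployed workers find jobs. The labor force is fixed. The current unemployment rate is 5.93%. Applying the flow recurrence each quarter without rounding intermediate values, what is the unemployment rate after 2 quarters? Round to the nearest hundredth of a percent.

With a fixed labor force, u_{t+1} = u_t + s·(1−u_t) − f·u_t = u_t·(1−s−f) + s.
Here 1−s−f = 0.684 and s = 0.028.
u_1 = 0.059300 × 0.684 + 0.028 = 0.068561.
u_2 = 0.068561 × 0.684 + 0.028 = 0.074896.

Unemployment rate after two quarters ≈ 7.49%.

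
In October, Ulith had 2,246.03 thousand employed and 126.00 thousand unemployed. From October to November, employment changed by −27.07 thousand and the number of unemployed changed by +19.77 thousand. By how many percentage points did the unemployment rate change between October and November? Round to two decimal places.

October: labor force = 2,246.03 + 126.00 = 2,372.03; u = 126.00/2,372.03 = 5.31%.
November: labor force = 2,218.96 + 145.77 = 2,364.73; u = 145.77/2,364.73 = 6.16%.
Change = 6.16% − 5.31% = +0.85 pp.

The unemployment rate changed by +0.85 percentage points.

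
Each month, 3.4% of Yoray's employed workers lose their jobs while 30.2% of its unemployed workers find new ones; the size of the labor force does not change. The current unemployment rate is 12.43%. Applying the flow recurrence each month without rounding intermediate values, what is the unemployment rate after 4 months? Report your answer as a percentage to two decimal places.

With a fixed labor force, u_{t+1} = u_t + s·(1−u_t) − f·u_t = u_t·(1−s−f) + s.
Here 1−s−f = 0.664 and s = 0.034.
u_1 = 0.124300 × 0.664 + 0.034 = 0.116535.
u_2 = 0.116535 × 0.664 + 0.034 = 0.111379.
u_3 = 0.111379 × 0.664 + 0.034 = 0.107956.
u_4 = 0.107956 × 0.664 + 0.034 = 0.105683.

Unemployment rate after four months ≈ 10.57%.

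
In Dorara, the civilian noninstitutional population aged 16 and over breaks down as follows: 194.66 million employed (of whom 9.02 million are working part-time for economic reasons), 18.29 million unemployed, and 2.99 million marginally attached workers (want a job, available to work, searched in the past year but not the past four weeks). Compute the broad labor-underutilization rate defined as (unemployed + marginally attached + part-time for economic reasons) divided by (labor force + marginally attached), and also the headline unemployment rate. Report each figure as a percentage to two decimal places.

Labor force = 194.66 + 18.29 = 212.95 million.
Numerator = 18.29 + 2.99 + 9.02 = 30.30 million.
Denominator = 212.95 + 2.99 = 215.94 million.
Broad rate = 30.30 / 215.94 = 14.03%.
Headline unemployment rate = 18.29 / 212.95 = 8.59%.

Broad underutilization rate ≈ 14.03%; headline unemployment rate ≈ 8.59%.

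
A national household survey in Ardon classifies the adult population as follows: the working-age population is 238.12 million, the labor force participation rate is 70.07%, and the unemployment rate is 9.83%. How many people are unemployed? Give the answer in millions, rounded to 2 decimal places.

About 16.40 million are unemployed.

Labor force = 0.7007 × 238.12 = 166.85 million.
Unemployed = 0.0983 × 166.85 ≈ 16.40 million.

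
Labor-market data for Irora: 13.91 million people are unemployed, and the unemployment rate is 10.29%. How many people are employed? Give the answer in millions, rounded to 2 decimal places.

Labor force = U / u = 13.91 / 0.1029 ≈ 135.18 million.
Employed = labor force − unemployed = 135.18 − 13.91 = 121.27 million.

About 121.27 million are employed.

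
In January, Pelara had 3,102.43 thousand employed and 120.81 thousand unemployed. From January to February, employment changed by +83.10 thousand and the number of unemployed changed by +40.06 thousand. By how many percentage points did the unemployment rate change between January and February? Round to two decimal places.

January: labor force = 3,102.43 + 120.81 = 3,223.24; u = 120.81/3,223.24 = 3.75%.
February: labor force = 3,185.53 + 160.87 = 3,346.40; u = 160.87/3,346.40 = 4.81%.
Change = 4.81% − 3.75% = +1.06 pp.

The unemployment rate changed by +1.06 percentage points.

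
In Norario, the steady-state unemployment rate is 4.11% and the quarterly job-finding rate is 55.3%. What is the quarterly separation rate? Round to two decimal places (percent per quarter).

Separation rate ≈ 2.37% per quarter.

From u* = s/(s+f): s = u·f/(1−u).
s = 0.0411 × 55.3 / (1 − 0.0411) = 2.2728 / 0.9589 ≈ 2.37% per quarter.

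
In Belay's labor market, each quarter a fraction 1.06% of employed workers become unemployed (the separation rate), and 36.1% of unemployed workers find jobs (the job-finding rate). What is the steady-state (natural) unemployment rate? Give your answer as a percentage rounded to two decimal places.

Steady-state unemployment rate ≈ 2.85%.

At steady state the flows balance: s·E = f·U, so U/(E+U) = s/(s+f).
u* = 1.06 / (1.06 + 36.1) = 1.06 / 37.16 = 2.85%.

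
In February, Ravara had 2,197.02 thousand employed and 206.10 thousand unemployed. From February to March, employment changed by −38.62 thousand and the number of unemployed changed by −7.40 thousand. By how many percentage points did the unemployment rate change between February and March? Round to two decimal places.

February: labor force = 2,197.02 + 206.10 = 2,403.12; u = 206.10/2,403.12 = 8.58%.
March: labor force = 2,158.40 + 198.70 = 2,357.10; u = 198.70/2,357.10 = 8.43%.
Change = 8.43% − 8.58% = −0.15 pp.

The unemployment rate changed by −0.15 percentage points.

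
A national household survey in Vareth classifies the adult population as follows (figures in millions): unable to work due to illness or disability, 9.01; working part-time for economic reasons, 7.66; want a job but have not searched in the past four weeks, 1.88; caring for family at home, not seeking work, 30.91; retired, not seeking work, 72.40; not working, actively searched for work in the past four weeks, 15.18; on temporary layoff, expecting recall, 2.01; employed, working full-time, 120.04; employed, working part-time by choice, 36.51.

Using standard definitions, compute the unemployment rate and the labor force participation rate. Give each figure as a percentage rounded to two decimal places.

Unemployment rate ≈ 9.48%; labor force participation rate ≈ 61.37%.

Employed = 7.66 + 120.04 + 36.51 = 164.21 million (anyone who worked, including part-time for economic reasons, counts as employed).
Unemployed = 15.18 + 2.01 = 17.19 million (jobless and actively searching, or on temporary layoff).
Labor force = 164.21 + 17.19 = 181.40 million.
Not in labor force = 9.01 + 1.88 + 30.91 + 72.40 = 114.20 million (those not working and not actively searching are outside the labor force — including those who want a job but have given up searching).
Civilian working-age population = 181.40 + 114.20 = 295.60 million.
Unemployment rate = 17.19 / 181.40 = 9.48%.
Labor force participation rate = 181.40 / 295.60 = 61.37%.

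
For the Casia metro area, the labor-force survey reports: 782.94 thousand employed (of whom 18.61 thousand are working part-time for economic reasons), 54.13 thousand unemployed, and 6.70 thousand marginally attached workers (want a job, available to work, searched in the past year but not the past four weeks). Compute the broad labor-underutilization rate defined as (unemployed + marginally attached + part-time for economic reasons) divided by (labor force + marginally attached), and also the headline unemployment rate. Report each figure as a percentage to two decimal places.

Labor force = 782.94 + 54.13 = 837.07 thousand.
Numerator = 54.13 + 6.70 + 18.61 = 79.44 thousand.
Denominator = 837.07 + 6.70 = 843.77 thousand.
Broad rate = 79.44 / 843.77 = 9.41%.
Headline unemployment rate = 54.13 / 837.07 = 6.47%.

Broad underutilization rate ≈ 9.41%; headline unemployment rate ≈ 6.47%.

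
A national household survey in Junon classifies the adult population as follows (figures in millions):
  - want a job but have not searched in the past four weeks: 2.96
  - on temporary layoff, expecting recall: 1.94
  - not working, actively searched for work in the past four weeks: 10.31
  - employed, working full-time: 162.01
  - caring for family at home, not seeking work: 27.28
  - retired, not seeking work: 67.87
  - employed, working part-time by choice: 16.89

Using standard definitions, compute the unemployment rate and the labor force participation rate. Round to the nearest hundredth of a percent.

Employed = 162.01 + 16.89 = 178.90 million.
Unemployed = 1.94 + 10.31 = 12.25 million (jobless and actively searching, or on temporary layoff).
Labor force = 178.90 + 12.25 = 191.15 million.
Not in labor force = 2.96 + 27.28 + 67.87 = 98.11 million (those not working and not actively searching are outside the labor force — including those who want a job but have given up searching).
Civilian working-age population = 191.15 + 98.11 = 289.26 million.
Unemployment rate = 12.25 / 191.15 = 6.41%.
Labor force participation rate = 191.15 / 289.26 = 66.08%.

Unemployment rate ≈ 6.41%; labor force participation rate ≈ 66.08%.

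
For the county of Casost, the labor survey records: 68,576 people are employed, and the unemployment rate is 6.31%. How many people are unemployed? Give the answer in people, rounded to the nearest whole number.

Let U be the number unemployed. The labor force is E + U, and U/(E+U) = 0.0631.
So U = 0.0631 × 68,576 / (1 − 0.0631) = 4327.15 / 0.9369 ≈ 4,619.

About 4,619 are unemployed.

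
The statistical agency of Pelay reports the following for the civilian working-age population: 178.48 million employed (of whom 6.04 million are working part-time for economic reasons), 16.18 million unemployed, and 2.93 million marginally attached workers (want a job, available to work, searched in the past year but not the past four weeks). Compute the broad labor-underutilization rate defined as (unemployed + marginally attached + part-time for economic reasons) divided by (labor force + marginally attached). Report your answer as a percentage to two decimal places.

Labor force = 178.48 + 16.18 = 194.66 million.
Numerator = 16.18 + 2.93 + 6.04 = 25.15 million.
Denominator = 194.66 + 2.93 = 197.59 million.
Broad rate = 25.15 / 197.59 = 12.73%.

Broad underutilization rate ≈ 12.73%.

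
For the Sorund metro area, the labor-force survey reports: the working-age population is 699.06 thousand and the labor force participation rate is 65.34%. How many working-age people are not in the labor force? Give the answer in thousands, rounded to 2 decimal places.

About 242.29 thousand are not in the labor force.

Share not in the labor force = 1 − 0.6534 = 0.3466.
Not in labor force = 0.3466 × 699.06 ≈ 242.29 thousand.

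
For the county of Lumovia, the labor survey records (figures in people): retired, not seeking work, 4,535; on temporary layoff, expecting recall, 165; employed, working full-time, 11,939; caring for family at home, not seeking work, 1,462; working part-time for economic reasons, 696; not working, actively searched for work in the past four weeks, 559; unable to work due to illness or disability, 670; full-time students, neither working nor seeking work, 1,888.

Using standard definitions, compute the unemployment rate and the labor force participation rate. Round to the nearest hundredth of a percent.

Unemployment rate ≈ 5.42%; labor force participation rate ≈ 60.96%.

Employed = 11,939 + 696 = 12,635 (anyone who worked, including part-time for economic reasons, counts as employed).
Unemployed = 165 + 559 = 724 (jobless and actively searching, or on temporary layoff).
Labor force = 12,635 + 724 = 13,359.
Not in labor force = 4,535 + 1,462 + 670 + 1,888 = 8,555 (those not working and not actively searching are outside the labor force).
Civilian working-age population = 13,359 + 8,555 = 21,914.
Unemployment rate = 724 / 13,359 = 5.42%.
Labor force participation rate = 13,359 / 21,914 = 60.96%.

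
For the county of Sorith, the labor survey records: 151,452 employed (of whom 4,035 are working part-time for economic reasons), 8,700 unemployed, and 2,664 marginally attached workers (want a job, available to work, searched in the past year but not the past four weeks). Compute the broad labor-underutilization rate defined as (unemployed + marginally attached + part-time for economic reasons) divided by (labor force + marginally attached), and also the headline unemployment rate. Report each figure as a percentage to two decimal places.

Labor force = 151,452 + 8,700 = 160,152.
Numerator = 8,700 + 2,664 + 4,035 = 15,399.
Denominator = 160,152 + 2,664 = 162,816.
Broad rate = 15,399 / 162,816 = 9.46%.
Headline unemployment rate = 8,700 / 160,152 = 5.43%.

Broad underutilization rate ≈ 9.46%; headline unemployment rate ≈ 5.43%.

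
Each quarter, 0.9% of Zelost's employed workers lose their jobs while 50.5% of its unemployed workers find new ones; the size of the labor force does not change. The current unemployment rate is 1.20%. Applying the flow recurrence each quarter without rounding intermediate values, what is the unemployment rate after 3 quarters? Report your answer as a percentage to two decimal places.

With a fixed labor force, u_{t+1} = u_t + s·(1−u_t) − f·u_t = u_t·(1−s−f) + s.
Here 1−s−f = 0.486 and s = 0.009.
u_1 = 0.012000 × 0.486 + 0.009 = 0.014832.
u_2 = 0.014832 × 0.486 + 0.009 = 0.016208.
u_3 = 0.016208 × 0.486 + 0.009 = 0.016877.

Unemployment rate after three quarters ≈ 1.69%.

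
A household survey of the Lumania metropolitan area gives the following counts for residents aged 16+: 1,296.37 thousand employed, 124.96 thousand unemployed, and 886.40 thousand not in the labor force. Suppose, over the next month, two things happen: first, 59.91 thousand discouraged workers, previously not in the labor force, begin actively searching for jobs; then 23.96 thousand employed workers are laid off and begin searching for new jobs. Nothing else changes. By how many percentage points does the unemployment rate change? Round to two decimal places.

Initially, labor force = 1,296.37 + 124.96 = 1,421.33 thousand, so u = 124.96/1,421.33 = 8.79%.
After the first change, unemployed and labor force both rise by 59.91 → E = 1,296.37, U = 184.87, labor force = 1,481.24 thousand.
After the second change, employed falls and unemployed rises by 23.96; labor force unchanged → E = 1,272.41, U = 208.83, labor force = 1,481.24 thousand.
New unemployment rate = 208.83 / 1,481.24 = 14.10%.
Change = 14.10% − 8.79% = +5.31 percentage points.

The unemployment rate changes by +5.31 percentage points.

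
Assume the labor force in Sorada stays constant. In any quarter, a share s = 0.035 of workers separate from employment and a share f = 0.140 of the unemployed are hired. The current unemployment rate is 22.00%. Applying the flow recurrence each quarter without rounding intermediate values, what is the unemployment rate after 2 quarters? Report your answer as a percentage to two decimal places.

With a fixed labor force, u_{t+1} = u_t + s·(1−u_t) − f·u_t = u_t·(1−s−f) + s.
Here 1−s−f = 0.825 and s = 0.035.
u_1 = 0.220000 × 0.825 + 0.035 = 0.216500.
u_2 = 0.216500 × 0.825 + 0.035 = 0.213612.

Unemployment rate after two quarters ≈ 21.36%.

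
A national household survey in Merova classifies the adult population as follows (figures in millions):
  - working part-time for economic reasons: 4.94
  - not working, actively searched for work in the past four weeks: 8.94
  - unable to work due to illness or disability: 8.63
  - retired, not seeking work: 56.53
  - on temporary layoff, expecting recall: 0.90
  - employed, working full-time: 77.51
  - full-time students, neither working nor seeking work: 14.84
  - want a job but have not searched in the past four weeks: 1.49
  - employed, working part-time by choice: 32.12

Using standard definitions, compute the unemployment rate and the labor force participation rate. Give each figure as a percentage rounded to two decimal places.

Unemployment rate ≈ 7.91%; labor force participation rate ≈ 60.42%.

Employed = 4.94 + 77.51 + 32.12 = 114.57 million (anyone who worked, including part-time for economic reasons, counts as employed).
Unemployed = 8.94 + 0.90 = 9.84 million (jobless and actively searching, or on temporary layoff).
Labor force = 114.57 + 9.84 = 124.41 million.
Not in labor force = 8.63 + 56.53 + 14.84 + 1.49 = 81.49 million (those not working and not actively searching are outside the labor force — including those who want a job but have given up searching).
Civilian working-age population = 124.41 + 81.49 = 205.90 million.
Unemployment rate = 9.84 / 124.41 = 7.91%.
Labor force participation rate = 124.41 / 205.90 = 60.42%.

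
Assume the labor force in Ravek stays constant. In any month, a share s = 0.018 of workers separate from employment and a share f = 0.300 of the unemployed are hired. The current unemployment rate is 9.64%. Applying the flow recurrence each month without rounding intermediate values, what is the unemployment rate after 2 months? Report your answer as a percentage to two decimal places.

With a fixed labor force, u_{t+1} = u_t + s·(1−u_t) − f·u_t = u_t·(1−s−f) + s.
Here 1−s−f = 0.682 and s = 0.018.
u_1 = 0.096400 × 0.682 + 0.018 = 0.083745.
u_2 = 0.083745 × 0.682 + 0.018 = 0.075114.

Unemployment rate after two months ≈ 7.51%.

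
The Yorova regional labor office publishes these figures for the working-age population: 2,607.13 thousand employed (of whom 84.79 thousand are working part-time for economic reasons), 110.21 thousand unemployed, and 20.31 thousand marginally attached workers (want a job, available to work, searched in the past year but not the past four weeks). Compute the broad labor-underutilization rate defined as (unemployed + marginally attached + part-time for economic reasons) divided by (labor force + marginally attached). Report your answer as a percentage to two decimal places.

Labor force = 2,607.13 + 110.21 = 2,717.34 thousand.
Numerator = 110.21 + 20.31 + 84.79 = 215.31 thousand.
Denominator = 2,717.34 + 20.31 = 2,737.65 thousand.
Broad rate = 215.31 / 2,737.65 = 7.86%.

Broad underutilization rate ≈ 7.86%.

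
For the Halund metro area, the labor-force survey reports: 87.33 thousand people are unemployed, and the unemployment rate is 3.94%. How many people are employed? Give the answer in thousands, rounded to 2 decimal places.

About 2,129.17 thousand are employed.

Labor force = U / u = 87.33 / 0.0394 ≈ 2,216.50 thousand.
Employed = labor force − unemployed = 2,216.50 − 87.33 = 2,129.17 thousand.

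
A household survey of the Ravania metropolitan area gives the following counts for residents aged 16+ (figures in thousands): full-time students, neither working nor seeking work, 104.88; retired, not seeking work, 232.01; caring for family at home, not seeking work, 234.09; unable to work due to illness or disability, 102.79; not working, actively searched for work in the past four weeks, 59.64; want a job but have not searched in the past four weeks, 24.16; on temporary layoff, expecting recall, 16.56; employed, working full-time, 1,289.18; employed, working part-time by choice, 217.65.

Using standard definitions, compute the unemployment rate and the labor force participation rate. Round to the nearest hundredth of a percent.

Employed = 1,289.18 + 217.65 = 1,506.83 thousand.
Unemployed = 59.64 + 16.56 = 76.20 thousand (jobless and actively searching, or on temporary layoff).
Labor force = 1,506.83 + 76.20 = 1,583.03 thousand.
Not in labor force = 104.88 + 232.01 + 234.09 + 102.79 + 24.16 = 697.93 thousand (those not working and not actively searching are outside the labor force — including those who want a job but have given up searching).
Civilian working-age population = 1,583.03 + 697.93 = 2,280.96 thousand.
Unemployment rate = 76.20 / 1,583.03 = 4.81%.
Labor force participation rate = 1,583.03 / 2,280.96 = 69.40%.

Unemployment rate ≈ 4.81%; labor force participation rate ≈ 69.40%.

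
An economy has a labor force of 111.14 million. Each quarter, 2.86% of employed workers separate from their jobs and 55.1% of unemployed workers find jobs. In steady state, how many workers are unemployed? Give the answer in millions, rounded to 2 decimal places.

About 5.48 million are unemployed in steady state.

Steady-state unemployment rate u* = s/(s+f) = 2.86/(2.86+55.1) = 0.049344.
Unemployed = u* × labor force = 0.049344 × 111.14 ≈ 5.48 million.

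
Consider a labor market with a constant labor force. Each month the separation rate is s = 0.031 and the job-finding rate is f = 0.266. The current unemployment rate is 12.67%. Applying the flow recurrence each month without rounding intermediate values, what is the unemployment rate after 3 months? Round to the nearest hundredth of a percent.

With a fixed labor force, u_{t+1} = u_t + s·(1−u_t) − f·u_t = u_t·(1−s−f) + s.
Here 1−s−f = 0.703 and s = 0.031.
u_1 = 0.126700 × 0.703 + 0.031 = 0.120070.
u_2 = 0.120070 × 0.703 + 0.031 = 0.115409.
u_3 = 0.115409 × 0.703 + 0.031 = 0.112133.

Unemployment rate after three months ≈ 11.21%.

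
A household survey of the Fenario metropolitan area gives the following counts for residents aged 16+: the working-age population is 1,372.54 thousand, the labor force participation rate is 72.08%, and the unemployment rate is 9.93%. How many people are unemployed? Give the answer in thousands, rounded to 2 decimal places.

Labor force = 0.7208 × 1,372.54 = 989.33 thousand.
Unemployed = 0.0993 × 989.33 ≈ 98.24 thousand.

About 98.24 thousand are unemployed.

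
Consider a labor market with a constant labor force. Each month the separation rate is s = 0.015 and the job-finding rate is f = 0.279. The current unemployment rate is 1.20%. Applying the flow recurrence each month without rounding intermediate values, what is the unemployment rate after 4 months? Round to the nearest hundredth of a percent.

With a fixed labor force, u_{t+1} = u_t + s·(1−u_t) − f·u_t = u_t·(1−s−f) + s.
Here 1−s−f = 0.706 and s = 0.015.
u_1 = 0.012000 × 0.706 + 0.015 = 0.023472.
u_2 = 0.023472 × 0.706 + 0.015 = 0.031571.
u_3 = 0.031571 × 0.706 + 0.015 = 0.037289.
u_4 = 0.037289 × 0.706 + 0.015 = 0.041326.

Unemployment rate after four months ≈ 4.13%.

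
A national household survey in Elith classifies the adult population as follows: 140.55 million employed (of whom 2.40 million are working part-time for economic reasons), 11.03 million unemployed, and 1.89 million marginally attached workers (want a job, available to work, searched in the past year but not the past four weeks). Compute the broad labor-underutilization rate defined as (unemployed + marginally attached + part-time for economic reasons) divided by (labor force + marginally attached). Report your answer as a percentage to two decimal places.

Broad underutilization rate ≈ 9.98%.

Labor force = 140.55 + 11.03 = 151.58 million.
Numerator = 11.03 + 1.89 + 2.40 = 15.32 million.
Denominator = 151.58 + 1.89 = 153.47 million.
Broad rate = 15.32 / 153.47 = 9.98%.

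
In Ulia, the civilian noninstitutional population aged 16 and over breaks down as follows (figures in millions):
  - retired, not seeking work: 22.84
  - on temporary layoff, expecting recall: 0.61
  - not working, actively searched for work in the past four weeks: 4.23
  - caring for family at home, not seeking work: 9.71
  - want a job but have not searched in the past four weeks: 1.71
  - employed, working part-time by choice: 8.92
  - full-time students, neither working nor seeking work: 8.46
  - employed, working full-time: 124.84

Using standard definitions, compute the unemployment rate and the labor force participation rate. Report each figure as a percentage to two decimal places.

Employed = 8.92 + 124.84 = 133.76 million.
Unemployed = 0.61 + 4.23 = 4.84 million (jobless and actively searching, or on temporary layoff).
Labor force = 133.76 + 4.84 = 138.60 million.
Not in labor force = 22.84 + 9.71 + 1.71 + 8.46 = 42.72 million (those not working and not actively searching are outside the labor force — including those who want a job but have given up searching).
Civilian working-age population = 138.60 + 42.72 = 181.32 million.
Unemployment rate = 4.84 / 138.60 = 3.49%.
Labor force participation rate = 138.60 / 181.32 = 76.44%.

Unemployment rate ≈ 3.49%; labor force participation rate ≈ 76.44%.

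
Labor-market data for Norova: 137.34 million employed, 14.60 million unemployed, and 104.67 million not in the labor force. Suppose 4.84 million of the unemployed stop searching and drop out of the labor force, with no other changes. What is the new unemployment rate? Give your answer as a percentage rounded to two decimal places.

Initially, labor force = 137.34 + 14.60 = 151.94 million, so u = 14.60/151.94 = 9.61%.
After the change, unemployed and labor force both fall by 4.84 → E = 137.34, U = 9.76, labor force = 147.10 million.
New unemployment rate = 9.76 / 147.10 = 6.63%.

New unemployment rate ≈ 6.63%.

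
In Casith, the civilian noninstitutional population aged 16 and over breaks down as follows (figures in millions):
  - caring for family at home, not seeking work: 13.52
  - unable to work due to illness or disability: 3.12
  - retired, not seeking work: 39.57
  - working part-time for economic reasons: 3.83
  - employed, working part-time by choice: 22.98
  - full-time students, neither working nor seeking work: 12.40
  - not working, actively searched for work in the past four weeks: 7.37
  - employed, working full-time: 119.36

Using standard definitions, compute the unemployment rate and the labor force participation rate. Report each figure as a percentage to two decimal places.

Employed = 3.83 + 22.98 + 119.36 = 146.17 million (anyone who worked, including part-time for economic reasons, counts as employed).
Unemployed = 7.37 million.
Labor force = 146.17 + 7.37 = 153.54 million.
Not in labor force = 13.52 + 3.12 + 39.57 + 12.40 = 68.61 million (those not working and not actively searching are outside the labor force).
Civilian working-age population = 153.54 + 68.61 = 222.15 million.
Unemployment rate = 7.37 / 153.54 = 4.80%.
Labor force participation rate = 153.54 / 222.15 = 69.12%.

Unemployment rate ≈ 4.80%; labor force participation rate ≈ 69.12%.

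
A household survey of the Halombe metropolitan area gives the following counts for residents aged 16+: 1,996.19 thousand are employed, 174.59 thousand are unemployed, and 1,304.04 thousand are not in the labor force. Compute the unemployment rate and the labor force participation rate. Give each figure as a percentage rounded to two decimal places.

Labor force = employed + unemployed = 1,996.19 + 174.59 = 2,170.78 thousand.
Working-age population = 2,170.78 + 1,304.04 = 3,474.82 thousand.
Unemployment rate = 174.59 / 2,170.78 = 8.04%.
Labor force participation rate = 2,170.78 / 3,474.82 = 62.47%.

Unemployment rate ≈ 8.04%; labor force participation rate ≈ 62.47%.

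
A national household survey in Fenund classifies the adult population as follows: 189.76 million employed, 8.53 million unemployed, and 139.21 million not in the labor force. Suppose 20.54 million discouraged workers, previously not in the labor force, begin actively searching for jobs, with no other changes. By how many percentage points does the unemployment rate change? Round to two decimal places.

Initially, labor force = 189.76 + 8.53 = 198.29 million, so u = 8.53/198.29 = 4.30%.
After the change, unemployed and labor force both rise by 20.54 → E = 189.76, U = 29.07, labor force = 218.83 million.
New unemployment rate = 29.07 / 218.83 = 13.28%.
Change = 13.28% − 4.30% = +8.98 percentage points.

The unemployment rate changes by +8.98 percentage points.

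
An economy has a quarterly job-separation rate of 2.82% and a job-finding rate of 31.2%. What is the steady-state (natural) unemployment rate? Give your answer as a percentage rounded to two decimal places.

At steady state the flows balance: s·E = f·U, so U/(E+U) = s/(s+f).
u* = 2.82 / (2.82 + 31.2) = 2.82 / 34.02 = 8.29%.

Steady-state unemployment rate ≈ 8.29%.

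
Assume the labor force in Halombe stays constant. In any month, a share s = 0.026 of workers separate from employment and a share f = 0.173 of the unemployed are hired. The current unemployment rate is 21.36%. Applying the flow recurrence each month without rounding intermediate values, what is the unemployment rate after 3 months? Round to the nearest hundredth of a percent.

Unemployment rate after three months ≈ 17.33%.

With a fixed labor force, u_{t+1} = u_t + s·(1−u_t) − f·u_t = u_t·(1−s−f) + s.
Here 1−s−f = 0.801 and s = 0.026.
u_1 = 0.213600 × 0.801 + 0.026 = 0.197094.
u_2 = 0.197094 × 0.801 + 0.026 = 0.183872.
u_3 = 0.183872 × 0.801 + 0.026 = 0.173281.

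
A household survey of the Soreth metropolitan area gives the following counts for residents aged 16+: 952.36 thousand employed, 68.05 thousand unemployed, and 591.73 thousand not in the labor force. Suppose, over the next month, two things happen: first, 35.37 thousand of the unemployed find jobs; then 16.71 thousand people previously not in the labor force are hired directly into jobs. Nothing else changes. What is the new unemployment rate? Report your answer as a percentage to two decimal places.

New unemployment rate ≈ 3.15%.

Initially, labor force = 952.36 + 68.05 = 1,020.41 thousand, so u = 68.05/1,020.41 = 6.67%.
After the first change, unemployed falls and employed rises by 35.37; labor force unchanged → E = 987.73, U = 32.68, labor force = 1,020.41 thousand.
After the second change, employed and labor force both rise by 16.71; unemployed unchanged → E = 1,004.44, U = 32.68, labor force = 1,037.12 thousand.
New unemployment rate = 32.68 / 1,037.12 = 3.15%.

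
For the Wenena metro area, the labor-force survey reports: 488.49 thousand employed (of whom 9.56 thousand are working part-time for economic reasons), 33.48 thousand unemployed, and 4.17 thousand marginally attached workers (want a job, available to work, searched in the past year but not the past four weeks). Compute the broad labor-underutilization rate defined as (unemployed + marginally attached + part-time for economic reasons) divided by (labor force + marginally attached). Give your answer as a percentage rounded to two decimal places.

Labor force = 488.49 + 33.48 = 521.97 thousand.
Numerator = 33.48 + 4.17 + 9.56 = 47.21 thousand.
Denominator = 521.97 + 4.17 = 526.14 thousand.
Broad rate = 47.21 / 526.14 = 8.97%.

Broad underutilization rate ≈ 8.97%.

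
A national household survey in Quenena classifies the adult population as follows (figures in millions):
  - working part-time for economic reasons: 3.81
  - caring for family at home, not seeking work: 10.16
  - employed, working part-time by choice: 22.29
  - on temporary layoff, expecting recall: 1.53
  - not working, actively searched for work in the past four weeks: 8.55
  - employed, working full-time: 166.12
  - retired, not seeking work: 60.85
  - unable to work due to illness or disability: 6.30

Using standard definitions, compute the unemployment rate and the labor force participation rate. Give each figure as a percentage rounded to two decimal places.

Employed = 3.81 + 22.29 + 166.12 = 192.22 million (anyone who worked, including part-time for economic reasons, counts as employed).
Unemployed = 1.53 + 8.55 = 10.08 million (jobless and actively searching, or on temporary layoff).
Labor force = 192.22 + 10.08 = 202.30 million.
Not in labor force = 10.16 + 60.85 + 6.30 = 77.31 million (those not working and not actively searching are outside the labor force).
Civilian working-age population = 202.30 + 77.31 = 279.61 million.
Unemployment rate = 10.08 / 202.30 = 4.98%.
Labor force participation rate = 202.30 / 279.61 = 72.35%.

Unemployment rate ≈ 4.98%; labor force participation rate ≈ 72.35%.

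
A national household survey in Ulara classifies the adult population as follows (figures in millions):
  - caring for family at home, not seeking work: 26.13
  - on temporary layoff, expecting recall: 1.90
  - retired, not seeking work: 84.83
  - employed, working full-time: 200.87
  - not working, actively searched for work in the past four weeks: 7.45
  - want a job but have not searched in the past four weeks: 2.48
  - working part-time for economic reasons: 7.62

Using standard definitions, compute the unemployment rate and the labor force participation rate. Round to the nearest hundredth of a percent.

Employed = 200.87 + 7.62 = 208.49 million (anyone who worked, including part-time for economic reasons, counts as employed).
Unemployed = 1.90 + 7.45 = 9.35 million (jobless and actively searching, or on temporary layoff).
Labor force = 208.49 + 9.35 = 217.84 million.
Not in labor force = 26.13 + 84.83 + 2.48 = 113.44 million (those not working and not actively searching are outside the labor force — including those who want a job but have given up searching).
Civilian working-age population = 217.84 + 113.44 = 331.28 million.
Unemployment rate = 9.35 / 217.84 = 4.29%.
Labor force participation rate = 217.84 / 331.28 = 65.76%.

Unemployment rate ≈ 4.29%; labor force participation rate ≈ 65.76%.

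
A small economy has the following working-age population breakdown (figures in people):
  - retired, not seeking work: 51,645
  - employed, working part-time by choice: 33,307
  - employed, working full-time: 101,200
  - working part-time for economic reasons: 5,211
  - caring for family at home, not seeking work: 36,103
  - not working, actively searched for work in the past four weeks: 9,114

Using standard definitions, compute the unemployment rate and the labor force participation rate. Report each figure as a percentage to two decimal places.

Unemployment rate ≈ 6.12%; labor force participation rate ≈ 62.91%.

Employed = 33,307 + 101,200 + 5,211 = 139,718 (anyone who worked, including part-time for economic reasons, counts as employed).
Unemployed = 9,114.
Labor force = 139,718 + 9,114 = 148,832.
Not in labor force = 51,645 + 36,103 = 87,748 (those not working and not actively searching are outside the labor force).
Civilian working-age population = 148,832 + 87,748 = 236,580.
Unemployment rate = 9,114 / 148,832 = 6.12%.
Labor force participation rate = 148,832 / 236,580 = 62.91%.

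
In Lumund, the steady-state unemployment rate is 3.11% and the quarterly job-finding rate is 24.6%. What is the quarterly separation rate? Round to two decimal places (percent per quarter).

From u* = s/(s+f): s = u·f/(1−u).
s = 0.0311 × 24.6 / (1 − 0.0311) = 0.7651 / 0.9689 ≈ 0.79% per quarter.

Separation rate ≈ 0.79% per quarter.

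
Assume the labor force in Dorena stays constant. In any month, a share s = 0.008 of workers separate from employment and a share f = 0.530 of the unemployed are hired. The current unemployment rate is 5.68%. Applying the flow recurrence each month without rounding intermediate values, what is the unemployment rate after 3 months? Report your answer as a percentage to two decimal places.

Unemployment rate after three months ≈ 1.90%.

With a fixed labor force, u_{t+1} = u_t + s·(1−u_t) − f·u_t = u_t·(1−s−f) + s.
Here 1−s−f = 0.462 and s = 0.008.
u_1 = 0.056800 × 0.462 + 0.008 = 0.034242.
u_2 = 0.034242 × 0.462 + 0.008 = 0.023820.
u_3 = 0.023820 × 0.462 + 0.008 = 0.019005.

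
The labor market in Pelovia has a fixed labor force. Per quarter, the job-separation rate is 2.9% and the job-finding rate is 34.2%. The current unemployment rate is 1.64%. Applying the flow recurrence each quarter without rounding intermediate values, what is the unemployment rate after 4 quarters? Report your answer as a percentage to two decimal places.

Unemployment rate after four quarters ≈ 6.85%.

With a fixed labor force, u_{t+1} = u_t + s·(1−u_t) − f·u_t = u_t·(1−s−f) + s.
Here 1−s−f = 0.629 and s = 0.029.
u_1 = 0.016400 × 0.629 + 0.029 = 0.039316.
u_2 = 0.039316 × 0.629 + 0.029 = 0.053730.
u_3 = 0.053730 × 0.629 + 0.029 = 0.062796.
u_4 = 0.062796 × 0.629 + 0.029 = 0.068499.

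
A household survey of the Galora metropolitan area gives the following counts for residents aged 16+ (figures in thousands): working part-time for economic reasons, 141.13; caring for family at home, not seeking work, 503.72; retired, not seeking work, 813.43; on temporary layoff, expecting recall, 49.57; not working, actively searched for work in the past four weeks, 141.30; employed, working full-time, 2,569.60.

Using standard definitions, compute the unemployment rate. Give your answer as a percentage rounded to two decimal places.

Employed = 141.13 + 2,569.60 = 2,710.73 thousand (anyone who worked, including part-time for economic reasons, counts as employed).
Unemployed = 49.57 + 141.30 = 190.87 thousand (jobless and actively searching, or on temporary layoff).
Labor force = 2,710.73 + 190.87 = 2,901.60 thousand.
Unemployment rate = 190.87 / 2,901.60 = 6.58%.

Unemployment rate ≈ 6.58%.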